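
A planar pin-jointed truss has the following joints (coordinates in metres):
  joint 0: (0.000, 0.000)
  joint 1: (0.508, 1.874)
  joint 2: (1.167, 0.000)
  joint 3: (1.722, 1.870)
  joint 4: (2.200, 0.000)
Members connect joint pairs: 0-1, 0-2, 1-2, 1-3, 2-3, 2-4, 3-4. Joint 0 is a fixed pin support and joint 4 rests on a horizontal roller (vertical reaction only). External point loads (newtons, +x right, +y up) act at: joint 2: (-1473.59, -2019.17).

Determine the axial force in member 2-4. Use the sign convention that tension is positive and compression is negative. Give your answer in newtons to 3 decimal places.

273.784

N=5 nodes, M=7 members, R=3 reactions → 2N=10, M+R=10
member 0 (0-1): L=1.9416, (cx,cy)=(0.2616,0.9652)
member 1 (0-2): L=1.1670, (cx,cy)=(1.0000,0.0000)
member 2 (1-2): L=1.9865, (cx,cy)=(0.3317,-0.9434)
member 3 (1-3): L=1.2140, (cx,cy)=(1.0000,-0.0033)
member 4 (2-3): L=1.9506, (cx,cy)=(0.2845,0.9587)
member 5 (2-4): L=1.0330, (cx,cy)=(1.0000,0.0000)
member 6 (3-4): L=1.9301, (cx,cy)=(0.2477,-0.9688)
solve A·x = −loads:
  F[0-1] = -982.3091 N (compression)
  F[0-2] = -1216.5832 N (compression)
  F[1-2] = +1007.0693 N (tension)
  F[1-3] = -591.0955 N (compression)
  F[2-3] = +1115.2240 N (tension)
  F[2-4] = +273.7835 N (tension)
  F[3-4] = -1105.5159 N (compression)
  Rx@0 = +1473.5900 N
  Ry@0 = +948.0921 N
  Ry@4 = +1071.0779 N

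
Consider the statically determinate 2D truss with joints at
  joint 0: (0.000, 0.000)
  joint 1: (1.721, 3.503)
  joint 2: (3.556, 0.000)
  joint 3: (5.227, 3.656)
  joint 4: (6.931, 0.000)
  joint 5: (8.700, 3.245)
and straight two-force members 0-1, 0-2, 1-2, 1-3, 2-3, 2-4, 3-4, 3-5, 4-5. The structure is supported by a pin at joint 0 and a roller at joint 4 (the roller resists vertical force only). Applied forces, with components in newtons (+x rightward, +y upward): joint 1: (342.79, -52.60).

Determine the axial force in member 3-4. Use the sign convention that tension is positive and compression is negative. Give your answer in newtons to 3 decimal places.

-205.553

N=6 nodes, M=9 members, R=3 reactions → 2N=12, M+R=12
member 0 (0-1): L=3.9029, (cx,cy)=(0.4410,0.8975)
member 1 (0-2): L=3.5560, (cx,cy)=(1.0000,0.0000)
member 2 (1-2): L=3.9545, (cx,cy)=(0.4640,-0.8858)
member 3 (1-3): L=3.5093, (cx,cy)=(0.9990,0.0436)
member 4 (2-3): L=4.0198, (cx,cy)=(0.4157,0.9095)
member 5 (2-4): L=3.3750, (cx,cy)=(1.0000,0.0000)
member 6 (3-4): L=4.0336, (cx,cy)=(0.4225,-0.9064)
member 7 (3-5): L=3.4972, (cx,cy)=(0.9931,-0.1175)
member 8 (4-5): L=3.6959, (cx,cy)=(0.4786,0.8780)
solve A·x = −loads:
  F[0-1] = +148.9759 N (tension)
  F[0-2] = +277.0990 N (tension)
  F[1-2] = -218.9705 N (compression)
  F[1-3] = -175.6580 N (compression)
  F[2-3] = +213.2688 N (tension)
  F[2-4] = +86.8362 N (tension)
  F[3-4] = -205.5532 N (compression)
  F[3-5] = -0.0000 N (compression)
  F[4-5] = +0.0000 N (tension)
  Rx@0 = -342.7900 N
  Ry@0 = -133.7105 N
  Ry@4 = +186.3105 N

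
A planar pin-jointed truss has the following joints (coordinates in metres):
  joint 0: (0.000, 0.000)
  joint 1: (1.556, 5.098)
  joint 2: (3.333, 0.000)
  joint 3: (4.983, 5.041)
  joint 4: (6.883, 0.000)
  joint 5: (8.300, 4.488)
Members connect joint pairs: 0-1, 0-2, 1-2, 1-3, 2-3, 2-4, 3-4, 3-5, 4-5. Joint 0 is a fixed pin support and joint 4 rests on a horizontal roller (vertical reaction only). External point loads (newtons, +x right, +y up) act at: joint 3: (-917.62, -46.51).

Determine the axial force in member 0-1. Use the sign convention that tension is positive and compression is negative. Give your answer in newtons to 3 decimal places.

N=6 nodes, M=9 members, R=3 reactions → 2N=12, M+R=12
member 0 (0-1): L=5.3302, (cx,cy)=(0.2919,0.9564)
member 1 (0-2): L=3.3330, (cx,cy)=(1.0000,0.0000)
member 2 (1-2): L=5.3988, (cx,cy)=(0.3291,-0.9443)
member 3 (1-3): L=3.4275, (cx,cy)=(0.9999,-0.0166)
member 4 (2-3): L=5.3042, (cx,cy)=(0.3111,0.9504)
member 5 (2-4): L=3.5500, (cx,cy)=(1.0000,0.0000)
member 6 (3-4): L=5.3872, (cx,cy)=(0.3527,-0.9357)
member 7 (3-5): L=3.3628, (cx,cy)=(0.9864,-0.1644)
member 8 (4-5): L=4.7064, (cx,cy)=(0.3011,0.9536)
solve A·x = −loads:
  F[0-1] = -716.0802 N (compression)
  F[0-2] = -708.5797 N (compression)
  F[1-2] = +733.2366 N (tension)
  F[1-3] = -450.4442 N (compression)
  F[2-3] = -728.5259 N (compression)
  F[2-4] = -240.6110 N (compression)
  F[3-4] = +682.2181 N (tension)
  F[3-5] = -0.0000 N (compression)
  F[4-5] = +0.0000 N (tension)
  Rx@0 = +917.6200 N
  Ry@0 = +684.8891 N
  Ry@4 = -638.3791 N

-716.080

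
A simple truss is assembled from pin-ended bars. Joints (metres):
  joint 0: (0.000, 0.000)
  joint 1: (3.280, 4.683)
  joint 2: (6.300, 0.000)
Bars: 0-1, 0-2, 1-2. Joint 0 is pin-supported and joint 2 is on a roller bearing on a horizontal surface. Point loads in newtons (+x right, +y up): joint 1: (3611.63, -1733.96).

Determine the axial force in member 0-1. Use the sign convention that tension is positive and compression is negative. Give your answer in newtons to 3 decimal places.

N=3 nodes, M=3 members, R=3 reactions → 2N=6, M+R=6
member 0 (0-1): L=5.7174, (cx,cy)=(0.5737,0.8191)
member 1 (0-2): L=6.3000, (cx,cy)=(1.0000,0.0000)
member 2 (1-2): L=5.5723, (cx,cy)=(0.5420,-0.8404)
solve A·x = −loads:
  F[0-1] = +2262.8494 N (tension)
  F[0-2] = +2313.4664 N (tension)
  F[1-2] = -4268.6769 N (compression)
  Rx@0 = -3611.6300 N
  Ry@0 = -1853.4451 N
  Ry@2 = +3587.4051 N

2262.849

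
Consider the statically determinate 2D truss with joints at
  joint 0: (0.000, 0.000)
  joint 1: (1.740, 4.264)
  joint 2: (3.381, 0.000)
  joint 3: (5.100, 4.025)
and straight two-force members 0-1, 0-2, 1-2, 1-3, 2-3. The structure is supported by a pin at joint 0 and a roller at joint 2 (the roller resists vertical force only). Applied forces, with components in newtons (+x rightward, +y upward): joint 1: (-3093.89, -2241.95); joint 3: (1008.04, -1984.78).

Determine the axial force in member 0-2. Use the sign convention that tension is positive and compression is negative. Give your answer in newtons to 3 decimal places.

N=4 nodes, M=5 members, R=3 reactions → 2N=8, M+R=8
member 0 (0-1): L=4.6054, (cx,cy)=(0.3778,0.9259)
member 1 (0-2): L=3.3810, (cx,cy)=(1.0000,0.0000)
member 2 (1-2): L=4.5689, (cx,cy)=(0.3592,-0.9333)
member 3 (1-3): L=3.3685, (cx,cy)=(0.9975,-0.0710)
member 4 (2-3): L=4.3767, (cx,cy)=(0.3928,0.9196)
solve A·x = −loads:
  F[0-1] = -3003.5146 N (compression)
  F[0-2] = -951.0591 N (compression)
  F[1-2] = +440.2080 N (tension)
  F[1-3] = +1805.5401 N (tension)
  F[2-3] = -2018.9124 N (compression)
  Rx@0 = +2085.8500 N
  Ry@0 = +2780.8900 N
  Ry@2 = +1445.8400 N

-951.059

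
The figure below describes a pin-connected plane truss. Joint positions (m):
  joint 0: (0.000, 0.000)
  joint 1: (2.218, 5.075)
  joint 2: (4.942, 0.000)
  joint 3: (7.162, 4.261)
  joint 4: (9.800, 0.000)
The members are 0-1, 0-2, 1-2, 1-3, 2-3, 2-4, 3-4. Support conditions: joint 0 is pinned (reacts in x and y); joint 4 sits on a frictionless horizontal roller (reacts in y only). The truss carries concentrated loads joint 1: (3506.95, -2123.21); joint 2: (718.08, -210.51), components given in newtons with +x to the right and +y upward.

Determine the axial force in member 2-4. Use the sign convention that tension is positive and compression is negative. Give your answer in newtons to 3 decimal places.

N=5 nodes, M=7 members, R=3 reactions → 2N=10, M+R=10
member 0 (0-1): L=5.5385, (cx,cy)=(0.4005,0.9163)
member 1 (0-2): L=4.9420, (cx,cy)=(1.0000,0.0000)
member 2 (1-2): L=5.7598, (cx,cy)=(0.4729,-0.8811)
member 3 (1-3): L=5.0106, (cx,cy)=(0.9867,-0.1625)
member 4 (2-3): L=4.8046, (cx,cy)=(0.4621,0.8869)
member 5 (2-4): L=4.8580, (cx,cy)=(1.0000,0.0000)
member 6 (3-4): L=5.0115, (cx,cy)=(0.5264,-0.8502)
solve A·x = −loads:
  F[0-1] = +75.3839 N (tension)
  F[0-2] = +4194.8411 N (tension)
  F[1-2] = -2016.6659 N (compression)
  F[1-3] = -2556.9883 N (compression)
  F[2-3] = +2240.9546 N (tension)
  F[2-4] = +1487.5788 N (tension)
  F[3-4] = -2826.0069 N (compression)
  Rx@0 = -4225.0300 N
  Ry@0 = -69.0750 N
  Ry@4 = +2402.7950 N

1487.579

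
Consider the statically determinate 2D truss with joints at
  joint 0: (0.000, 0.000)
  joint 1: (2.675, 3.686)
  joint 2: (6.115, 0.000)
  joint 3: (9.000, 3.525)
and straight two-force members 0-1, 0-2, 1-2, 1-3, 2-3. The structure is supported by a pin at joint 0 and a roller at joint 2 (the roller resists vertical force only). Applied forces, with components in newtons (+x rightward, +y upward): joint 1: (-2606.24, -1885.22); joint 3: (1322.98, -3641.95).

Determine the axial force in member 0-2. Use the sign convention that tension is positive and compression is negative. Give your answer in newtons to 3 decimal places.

-1173.930

N=4 nodes, M=5 members, R=3 reactions → 2N=8, M+R=8
member 0 (0-1): L=4.5544, (cx,cy)=(0.5873,0.8093)
member 1 (0-2): L=6.1150, (cx,cy)=(1.0000,0.0000)
member 2 (1-2): L=5.0418, (cx,cy)=(0.6823,-0.7311)
member 3 (1-3): L=6.3270, (cx,cy)=(0.9997,-0.0254)
member 4 (2-3): L=4.5551, (cx,cy)=(0.6334,0.7739)
solve A·x = −loads:
  F[0-1] = -186.1412 N (compression)
  F[0-2] = -1173.9302 N (compression)
  F[1-2] = -2519.3938 N (compression)
  F[1-3] = +4217.2329 N (tension)
  F[2-3] = -4567.5437 N (compression)
  Rx@0 = +1283.2600 N
  Ry@0 = +150.6504 N
  Ry@2 = +5376.5196 N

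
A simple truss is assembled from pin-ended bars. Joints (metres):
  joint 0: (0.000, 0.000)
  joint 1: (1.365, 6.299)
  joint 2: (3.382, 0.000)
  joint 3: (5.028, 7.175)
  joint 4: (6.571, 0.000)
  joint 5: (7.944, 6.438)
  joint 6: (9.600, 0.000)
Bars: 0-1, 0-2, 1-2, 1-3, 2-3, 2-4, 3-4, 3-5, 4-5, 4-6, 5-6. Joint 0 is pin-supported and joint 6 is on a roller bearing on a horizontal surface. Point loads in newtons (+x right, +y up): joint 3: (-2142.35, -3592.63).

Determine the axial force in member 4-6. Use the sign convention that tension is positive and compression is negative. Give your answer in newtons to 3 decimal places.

N=7 nodes, M=11 members, R=3 reactions → 2N=14, M+R=14
member 0 (0-1): L=6.4452, (cx,cy)=(0.2118,0.9773)
member 1 (0-2): L=3.3820, (cx,cy)=(1.0000,0.0000)
member 2 (1-2): L=6.6141, (cx,cy)=(0.3050,-0.9524)
member 3 (1-3): L=3.7663, (cx,cy)=(0.9726,0.2326)
member 4 (2-3): L=7.3614, (cx,cy)=(0.2236,0.9747)
member 5 (2-4): L=3.1890, (cx,cy)=(1.0000,0.0000)
member 6 (3-4): L=7.3390, (cx,cy)=(0.2102,-0.9776)
member 7 (3-5): L=3.0077, (cx,cy)=(0.9695,-0.2450)
member 8 (4-5): L=6.5828, (cx,cy)=(0.2086,0.9780)
member 9 (4-6): L=3.0290, (cx,cy)=(1.0000,0.0000)
member 10 (5-6): L=6.6476, (cx,cy)=(0.2491,-0.9685)
solve A·x = −loads:
  F[0-1] = -3389.0501 N (compression)
  F[0-2] = -1424.5985 N (compression)
  F[1-2] = +3063.0416 N (tension)
  F[1-3] = -1698.4261 N (compression)
  F[2-3] = -2992.9144 N (compression)
  F[2-4] = +178.7104 N (tension)
  F[3-4] = -254.5008 N (compression)
  F[3-5] = -129.1398 N (compression)
  F[4-5] = +254.4076 N (tension)
  F[4-6] = +72.1398 N (tension)
  F[5-6] = -289.5859 N (compression)
  Rx@0 = +2142.3500 N
  Ry@0 = +3312.1735 N
  Ry@6 = +280.4565 N

72.140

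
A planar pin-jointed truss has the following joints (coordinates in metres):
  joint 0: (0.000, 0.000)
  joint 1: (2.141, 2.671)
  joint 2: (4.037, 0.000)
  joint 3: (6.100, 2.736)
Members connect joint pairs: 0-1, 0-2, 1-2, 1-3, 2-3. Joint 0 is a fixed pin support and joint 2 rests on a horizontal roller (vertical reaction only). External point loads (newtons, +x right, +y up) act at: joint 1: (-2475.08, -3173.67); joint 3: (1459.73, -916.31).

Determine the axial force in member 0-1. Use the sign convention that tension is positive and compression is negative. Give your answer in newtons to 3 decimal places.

N=4 nodes, M=5 members, R=3 reactions → 2N=8, M+R=8
member 0 (0-1): L=3.4232, (cx,cy)=(0.6254,0.7803)
member 1 (0-2): L=4.0370, (cx,cy)=(1.0000,0.0000)
member 2 (1-2): L=3.2755, (cx,cy)=(0.5788,-0.8154)
member 3 (1-3): L=3.9595, (cx,cy)=(0.9999,0.0164)
member 4 (2-3): L=3.4266, (cx,cy)=(0.6021,0.7985)
solve A·x = −loads:
  F[0-1] = -2141.0018 N (compression)
  F[0-2] = +323.7244 N (tension)
  F[1-2] = -1799.4633 N (compression)
  F[1-3] = +2177.8981 N (tension)
  F[2-3] = -1192.3787 N (compression)
  Rx@0 = +1015.3500 N
  Ry@0 = +1670.5594 N
  Ry@2 = +2419.4206 N

-2141.002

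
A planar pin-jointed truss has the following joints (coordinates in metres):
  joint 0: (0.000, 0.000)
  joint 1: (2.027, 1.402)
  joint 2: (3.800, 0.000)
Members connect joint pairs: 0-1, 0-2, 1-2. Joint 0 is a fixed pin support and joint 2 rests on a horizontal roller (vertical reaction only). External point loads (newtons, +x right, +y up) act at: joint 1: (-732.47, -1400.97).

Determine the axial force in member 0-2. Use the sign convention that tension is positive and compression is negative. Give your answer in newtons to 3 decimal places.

N=3 nodes, M=3 members, R=3 reactions → 2N=6, M+R=6
member 0 (0-1): L=2.4646, (cx,cy)=(0.8224,0.5689)
member 1 (0-2): L=3.8000, (cx,cy)=(1.0000,0.0000)
member 2 (1-2): L=2.2603, (cx,cy)=(0.7844,-0.6203)
solve A·x = −loads:
  F[0-1] = -1624.1610 N (compression)
  F[0-2] = +603.3056 N (tension)
  F[1-2] = -769.1344 N (compression)
  Rx@0 = +732.4700 N
  Ry@0 = +923.9060 N
  Ry@2 = +477.0640 N

603.306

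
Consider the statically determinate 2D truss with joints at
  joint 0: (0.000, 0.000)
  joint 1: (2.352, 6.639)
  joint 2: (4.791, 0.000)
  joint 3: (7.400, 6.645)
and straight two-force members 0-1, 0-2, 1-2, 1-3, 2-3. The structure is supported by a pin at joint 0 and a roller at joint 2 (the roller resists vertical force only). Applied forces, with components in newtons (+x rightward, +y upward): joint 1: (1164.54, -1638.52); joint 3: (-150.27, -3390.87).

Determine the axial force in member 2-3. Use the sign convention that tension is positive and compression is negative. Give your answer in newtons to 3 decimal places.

N=4 nodes, M=5 members, R=3 reactions → 2N=8, M+R=8
member 0 (0-1): L=7.0433, (cx,cy)=(0.3339,0.9426)
member 1 (0-2): L=4.7910, (cx,cy)=(1.0000,0.0000)
member 2 (1-2): L=7.0728, (cx,cy)=(0.3448,-0.9387)
member 3 (1-3): L=5.0480, (cx,cy)=(1.0000,0.0012)
member 4 (2-3): L=7.1388, (cx,cy)=(0.3655,0.9308)
solve A·x = −loads:
  F[0-1] = +2564.9509 N (tension)
  F[0-2] = +157.7460 N (tension)
  F[1-2] = -4319.7999 N (compression)
  F[1-3] = +1181.6261 N (tension)
  F[2-3] = -3644.3753 N (compression)
  Rx@0 = -1014.2700 N
  Ry@0 = -2417.7137 N
  Ry@2 = +7447.1037 N

-3644.375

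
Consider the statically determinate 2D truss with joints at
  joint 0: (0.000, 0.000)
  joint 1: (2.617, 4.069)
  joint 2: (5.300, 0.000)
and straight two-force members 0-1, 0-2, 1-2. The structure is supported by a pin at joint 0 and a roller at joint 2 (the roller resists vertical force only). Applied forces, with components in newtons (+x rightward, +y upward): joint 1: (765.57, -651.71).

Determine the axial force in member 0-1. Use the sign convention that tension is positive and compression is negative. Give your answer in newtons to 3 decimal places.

306.567

N=3 nodes, M=3 members, R=3 reactions → 2N=6, M+R=6
member 0 (0-1): L=4.8379, (cx,cy)=(0.5409,0.8411)
member 1 (0-2): L=5.3000, (cx,cy)=(1.0000,0.0000)
member 2 (1-2): L=4.8739, (cx,cy)=(0.5505,-0.8348)
solve A·x = −loads:
  F[0-1] = +306.5672 N (tension)
  F[0-2] = +599.7370 N (tension)
  F[1-2] = -1089.4818 N (compression)
  Rx@0 = -765.5700 N
  Ry@0 = -257.8427 N
  Ry@2 = +909.5527 N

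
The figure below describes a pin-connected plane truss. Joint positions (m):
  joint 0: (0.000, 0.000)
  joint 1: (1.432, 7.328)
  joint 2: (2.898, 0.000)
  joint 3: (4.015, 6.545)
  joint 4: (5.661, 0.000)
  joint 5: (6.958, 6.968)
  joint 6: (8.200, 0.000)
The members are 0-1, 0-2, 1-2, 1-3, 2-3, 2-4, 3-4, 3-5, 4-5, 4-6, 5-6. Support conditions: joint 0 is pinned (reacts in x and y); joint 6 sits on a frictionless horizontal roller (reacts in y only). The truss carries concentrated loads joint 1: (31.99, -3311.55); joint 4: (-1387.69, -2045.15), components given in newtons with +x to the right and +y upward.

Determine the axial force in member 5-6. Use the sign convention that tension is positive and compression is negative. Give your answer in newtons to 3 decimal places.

N=7 nodes, M=11 members, R=3 reactions → 2N=14, M+R=14
member 0 (0-1): L=7.4666, (cx,cy)=(0.1918,0.9814)
member 1 (0-2): L=2.8980, (cx,cy)=(1.0000,0.0000)
member 2 (1-2): L=7.4732, (cx,cy)=(0.1962,-0.9806)
member 3 (1-3): L=2.6991, (cx,cy)=(0.9570,-0.2901)
member 4 (2-3): L=6.6396, (cx,cy)=(0.1682,0.9857)
member 5 (2-4): L=2.7630, (cx,cy)=(1.0000,0.0000)
member 6 (3-4): L=6.7488, (cx,cy)=(0.2439,-0.9698)
member 7 (3-5): L=2.9732, (cx,cy)=(0.9898,0.1423)
member 8 (4-5): L=7.0877, (cx,cy)=(0.1830,0.9831)
member 9 (4-6): L=2.5390, (cx,cy)=(1.0000,0.0000)
member 10 (5-6): L=7.0778, (cx,cy)=(0.1755,-0.9845)
solve A·x = −loads:
  F[0-1] = -3401.0355 N (compression)
  F[0-2] = -703.4247 N (compression)
  F[1-2] = +253.7993 N (tension)
  F[1-3] = -767.0379 N (compression)
  F[2-3] = -252.4664 N (compression)
  F[2-4] = -611.1645 N (compression)
  F[3-4] = -84.8482 N (compression)
  F[3-5] = -763.5987 N (compression)
  F[4-5] = +2163.9766 N (tension)
  F[4-6] = +359.8377 N (tension)
  F[5-6] = -2050.6182 N (compression)
  Rx@0 = +1355.7000 N
  Ry@0 = +3337.9004 N
  Ry@6 = +2018.7996 N

-2050.618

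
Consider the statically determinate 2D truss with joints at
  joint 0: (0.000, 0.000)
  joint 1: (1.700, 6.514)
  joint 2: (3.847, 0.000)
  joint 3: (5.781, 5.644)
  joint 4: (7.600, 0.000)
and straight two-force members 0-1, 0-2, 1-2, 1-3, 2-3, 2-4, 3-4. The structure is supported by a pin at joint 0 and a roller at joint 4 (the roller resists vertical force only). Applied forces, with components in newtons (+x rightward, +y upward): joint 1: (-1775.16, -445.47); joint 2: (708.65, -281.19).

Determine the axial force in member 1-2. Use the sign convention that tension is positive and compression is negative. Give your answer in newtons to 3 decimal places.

1465.321

N=5 nodes, M=7 members, R=3 reactions → 2N=10, M+R=10
member 0 (0-1): L=6.7322, (cx,cy)=(0.2525,0.9676)
member 1 (0-2): L=3.8470, (cx,cy)=(1.0000,0.0000)
member 2 (1-2): L=6.8587, (cx,cy)=(0.3130,-0.9497)
member 3 (1-3): L=4.1727, (cx,cy)=(0.9780,-0.2085)
member 4 (2-3): L=5.9662, (cx,cy)=(0.3242,0.9460)
member 5 (2-4): L=3.7530, (cx,cy)=(1.0000,0.0000)
member 6 (3-4): L=5.9299, (cx,cy)=(0.3068,-0.9518)
solve A·x = −loads:
  F[0-1] = -2073.3743 N (compression)
  F[0-2] = -542.9443 N (compression)
  F[1-2] = +1465.3212 N (tension)
  F[1-3] = +810.7178 N (tension)
  F[2-3] = -1173.8747 N (compression)
  F[2-4] = -412.3756 N (compression)
  F[3-4] = +1344.3311 N (tension)
  Rx@0 = +1066.5100 N
  Ry@0 = +2006.1804 N
  Ry@4 = -1279.5204 N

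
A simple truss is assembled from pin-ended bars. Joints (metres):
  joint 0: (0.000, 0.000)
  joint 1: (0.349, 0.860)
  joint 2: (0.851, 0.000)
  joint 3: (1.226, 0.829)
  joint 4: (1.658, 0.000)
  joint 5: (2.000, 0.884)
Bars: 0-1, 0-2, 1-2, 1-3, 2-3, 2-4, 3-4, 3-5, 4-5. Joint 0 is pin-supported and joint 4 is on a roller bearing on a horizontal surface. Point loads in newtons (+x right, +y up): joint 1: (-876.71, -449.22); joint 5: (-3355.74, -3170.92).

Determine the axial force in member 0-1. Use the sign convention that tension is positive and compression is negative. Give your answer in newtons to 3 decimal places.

-2098.540

N=6 nodes, M=9 members, R=3 reactions → 2N=12, M+R=12
member 0 (0-1): L=0.9281, (cx,cy)=(0.3760,0.9266)
member 1 (0-2): L=0.8510, (cx,cy)=(1.0000,0.0000)
member 2 (1-2): L=0.9958, (cx,cy)=(0.5041,-0.8636)
member 3 (1-3): L=0.8775, (cx,cy)=(0.9994,-0.0353)
member 4 (2-3): L=0.9099, (cx,cy)=(0.4121,0.9111)
member 5 (2-4): L=0.8070, (cx,cy)=(1.0000,0.0000)
member 6 (3-4): L=0.9348, (cx,cy)=(0.4621,-0.8868)
member 7 (3-5): L=0.7760, (cx,cy)=(0.9975,0.0709)
member 8 (4-5): L=0.9479, (cx,cy)=(0.3608,0.9326)
solve A·x = −loads:
  F[0-1] = -2098.5403 N (compression)
  F[0-2] = -3443.3354 N (compression)
  F[1-2] = +1764.2263 N (tension)
  F[1-3] = -802.2884 N (compression)
  F[2-3] = -1672.2804 N (compression)
  F[2-4] = -1864.7284 N (compression)
  F[3-4] = +1510.7371 N (tension)
  F[3-5] = -2194.6844 N (compression)
  F[4-5] = -3233.1548 N (compression)
  Rx@0 = +4232.4500 N
  Ry@0 = +1944.5230 N
  Ry@4 = +1675.6170 N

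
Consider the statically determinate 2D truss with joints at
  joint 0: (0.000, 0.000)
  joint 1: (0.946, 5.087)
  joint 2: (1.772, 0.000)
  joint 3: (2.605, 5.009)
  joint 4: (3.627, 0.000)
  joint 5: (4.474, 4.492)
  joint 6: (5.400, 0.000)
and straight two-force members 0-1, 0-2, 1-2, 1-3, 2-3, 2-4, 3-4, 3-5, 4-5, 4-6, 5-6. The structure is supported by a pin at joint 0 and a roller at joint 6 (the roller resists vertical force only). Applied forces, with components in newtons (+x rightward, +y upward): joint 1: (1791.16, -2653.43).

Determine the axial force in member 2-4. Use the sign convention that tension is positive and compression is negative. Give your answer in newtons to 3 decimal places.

N=7 nodes, M=11 members, R=3 reactions → 2N=14, M+R=14
member 0 (0-1): L=5.1742, (cx,cy)=(0.1828,0.9831)
member 1 (0-2): L=1.7720, (cx,cy)=(1.0000,0.0000)
member 2 (1-2): L=5.1536, (cx,cy)=(0.1603,-0.9871)
member 3 (1-3): L=1.6608, (cx,cy)=(0.9989,-0.0470)
member 4 (2-3): L=5.0778, (cx,cy)=(0.1640,0.9865)
member 5 (2-4): L=1.8550, (cx,cy)=(1.0000,0.0000)
member 6 (3-4): L=5.1122, (cx,cy)=(0.1999,-0.9798)
member 7 (3-5): L=1.9392, (cx,cy)=(0.9638,-0.2666)
member 8 (4-5): L=4.5712, (cx,cy)=(0.1853,0.9827)
member 9 (4-6): L=1.7730, (cx,cy)=(1.0000,0.0000)
member 10 (5-6): L=4.5865, (cx,cy)=(0.2019,-0.9794)
solve A·x = −loads:
  F[0-1] = -509.8429 N (compression)
  F[0-2] = +1884.3744 N (tension)
  F[1-2] = -2106.6942 N (compression)
  F[1-3] = -1548.4315 N (compression)
  F[2-3] = +2108.0181 N (tension)
  F[2-4] = +1200.9074 N (tension)
  F[3-4] = -1968.5893 N (compression)
  F[3-5] = -837.6781 N (compression)
  F[4-5] = +1962.8399 N (tension)
  F[4-6] = +443.6597 N (tension)
  F[5-6] = -2197.4339 N (compression)
  Rx@0 = -1791.1600 N
  Ry@0 = +501.2493 N
  Ry@6 = +2152.1807 N

1200.907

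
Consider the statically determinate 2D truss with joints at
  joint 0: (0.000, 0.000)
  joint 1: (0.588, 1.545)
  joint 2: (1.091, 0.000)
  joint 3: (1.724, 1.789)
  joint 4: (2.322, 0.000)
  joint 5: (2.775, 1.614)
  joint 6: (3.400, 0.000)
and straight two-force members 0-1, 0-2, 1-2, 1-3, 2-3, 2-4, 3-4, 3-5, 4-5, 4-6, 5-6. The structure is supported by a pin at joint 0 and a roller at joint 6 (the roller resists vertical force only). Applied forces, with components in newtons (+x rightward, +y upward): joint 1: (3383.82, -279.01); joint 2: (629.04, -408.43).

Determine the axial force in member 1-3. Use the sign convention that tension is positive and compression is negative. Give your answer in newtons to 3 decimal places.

N=7 nodes, M=11 members, R=3 reactions → 2N=14, M+R=14
member 0 (0-1): L=1.6531, (cx,cy)=(0.3557,0.9346)
member 1 (0-2): L=1.0910, (cx,cy)=(1.0000,0.0000)
member 2 (1-2): L=1.6248, (cx,cy)=(0.3096,-0.9509)
member 3 (1-3): L=1.1619, (cx,cy)=(0.9777,0.2100)
member 4 (2-3): L=1.8977, (cx,cy)=(0.3336,0.9427)
member 5 (2-4): L=1.2310, (cx,cy)=(1.0000,0.0000)
member 6 (3-4): L=1.8863, (cx,cy)=(0.3170,-0.9484)
member 7 (3-5): L=1.0655, (cx,cy)=(0.9864,-0.1642)
member 8 (4-5): L=1.6764, (cx,cy)=(0.2702,0.9628)
member 9 (4-6): L=1.0780, (cx,cy)=(1.0000,0.0000)
member 10 (5-6): L=1.7308, (cx,cy)=(0.3611,-0.9325)
solve A·x = −loads:
  F[0-1] = +1101.5568 N (tension)
  F[0-2] = +3621.0435 N (tension)
  F[1-2] = -1917.8662 N (compression)
  F[1-3] = -2452.9814 N (compression)
  F[2-3] = +2367.6858 N (tension)
  F[2-4] = +1608.5084 N (tension)
  F[3-4] = -1617.9969 N (compression)
  F[3-5] = -1110.6498 N (compression)
  F[4-5] = +1593.8333 N (tension)
  F[4-6] = +664.8691 N (tension)
  F[5-6] = -1841.1940 N (compression)
  Rx@0 = -4012.8600 N
  Ry@0 = -1029.5179 N
  Ry@6 = +1716.9579 N

-2452.981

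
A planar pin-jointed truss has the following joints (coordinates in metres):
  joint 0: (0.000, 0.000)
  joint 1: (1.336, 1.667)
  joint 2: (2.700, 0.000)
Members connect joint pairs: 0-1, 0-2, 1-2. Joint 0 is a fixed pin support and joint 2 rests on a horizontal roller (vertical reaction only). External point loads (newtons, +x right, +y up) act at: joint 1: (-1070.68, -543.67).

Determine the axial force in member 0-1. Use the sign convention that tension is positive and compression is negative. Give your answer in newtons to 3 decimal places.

-1199.122

N=3 nodes, M=3 members, R=3 reactions → 2N=6, M+R=6
member 0 (0-1): L=2.1363, (cx,cy)=(0.6254,0.7803)
member 1 (0-2): L=2.7000, (cx,cy)=(1.0000,0.0000)
member 2 (1-2): L=2.1539, (cx,cy)=(0.6333,-0.7739)
solve A·x = −loads:
  F[0-1] = -1199.1224 N (compression)
  F[0-2] = -320.7730 N (compression)
  F[1-2] = +506.5399 N (tension)
  Rx@0 = +1070.6800 N
  Ry@0 = +935.6998 N
  Ry@2 = -392.0298 N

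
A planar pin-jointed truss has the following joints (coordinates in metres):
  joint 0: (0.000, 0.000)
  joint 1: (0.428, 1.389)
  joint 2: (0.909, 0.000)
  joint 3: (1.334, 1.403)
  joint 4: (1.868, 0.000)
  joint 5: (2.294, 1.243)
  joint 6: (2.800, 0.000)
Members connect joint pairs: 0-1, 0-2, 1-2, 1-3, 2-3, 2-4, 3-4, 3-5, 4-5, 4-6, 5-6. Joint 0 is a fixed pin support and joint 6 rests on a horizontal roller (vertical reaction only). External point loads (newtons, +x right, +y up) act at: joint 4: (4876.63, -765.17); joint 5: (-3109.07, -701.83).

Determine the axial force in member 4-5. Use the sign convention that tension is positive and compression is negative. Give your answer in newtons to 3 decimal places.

-1494.709

N=7 nodes, M=11 members, R=3 reactions → 2N=14, M+R=14
member 0 (0-1): L=1.4534, (cx,cy)=(0.2945,0.9557)
member 1 (0-2): L=0.9090, (cx,cy)=(1.0000,0.0000)
member 2 (1-2): L=1.4699, (cx,cy)=(0.3272,-0.9449)
member 3 (1-3): L=0.9061, (cx,cy)=(0.9999,0.0155)
member 4 (2-3): L=1.4660, (cx,cy)=(0.2899,0.9571)
member 5 (2-4): L=0.9590, (cx,cy)=(1.0000,0.0000)
member 6 (3-4): L=1.5012, (cx,cy)=(0.3557,-0.9346)
member 7 (3-5): L=0.9732, (cx,cy)=(0.9864,-0.1644)
member 8 (4-5): L=1.3140, (cx,cy)=(0.3242,0.9460)
member 9 (4-6): L=0.9320, (cx,cy)=(1.0000,0.0000)
member 10 (5-6): L=1.3420, (cx,cy)=(0.3770,-0.9262)
solve A·x = −loads:
  F[0-1] = -1843.4675 N (compression)
  F[0-2] = +2310.4107 N (tension)
  F[1-2] = +1845.6165 N (tension)
  F[1-3] = -1146.9239 N (compression)
  F[2-3] = -1822.2680 N (compression)
  F[2-4] = +3442.6456 N (tension)
  F[3-4] = +2331.6497 N (tension)
  F[3-5] = -2539.0425 N (compression)
  F[4-5] = -1494.7093 N (compression)
  F[4-6] = -119.9778 N (compression)
  F[5-6] = +318.2126 N (tension)
  Rx@0 = -1767.5600 N
  Ry@0 = +1761.7280 N
  Ry@6 = -294.7280 N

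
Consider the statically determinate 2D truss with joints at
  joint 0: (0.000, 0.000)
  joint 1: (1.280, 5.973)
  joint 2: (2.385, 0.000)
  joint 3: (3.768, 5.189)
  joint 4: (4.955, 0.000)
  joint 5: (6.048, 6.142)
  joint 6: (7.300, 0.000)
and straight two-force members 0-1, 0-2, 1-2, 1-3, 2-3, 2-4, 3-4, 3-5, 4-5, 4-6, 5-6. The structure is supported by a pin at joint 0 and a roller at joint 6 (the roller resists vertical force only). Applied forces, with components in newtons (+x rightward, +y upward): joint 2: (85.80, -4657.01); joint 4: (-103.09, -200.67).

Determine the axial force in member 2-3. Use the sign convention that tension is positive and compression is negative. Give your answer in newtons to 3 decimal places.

N=7 nodes, M=11 members, R=3 reactions → 2N=14, M+R=14
member 0 (0-1): L=6.1086, (cx,cy)=(0.2095,0.9778)
member 1 (0-2): L=2.3850, (cx,cy)=(1.0000,0.0000)
member 2 (1-2): L=6.0744, (cx,cy)=(0.1819,-0.9833)
member 3 (1-3): L=2.6086, (cx,cy)=(0.9538,-0.3005)
member 4 (2-3): L=5.3701, (cx,cy)=(0.2575,0.9663)
member 5 (2-4): L=2.5700, (cx,cy)=(1.0000,0.0000)
member 6 (3-4): L=5.3230, (cx,cy)=(0.2230,-0.9748)
member 7 (3-5): L=2.4712, (cx,cy)=(0.9226,0.3856)
member 8 (4-5): L=6.2385, (cx,cy)=(0.1752,0.9845)
member 9 (4-6): L=2.3450, (cx,cy)=(1.0000,0.0000)
member 10 (5-6): L=6.2683, (cx,cy)=(0.1997,-0.9798)
solve A·x = −loads:
  F[0-1] = -3272.6214 N (compression)
  F[0-2] = +668.4560 N (tension)
  F[1-2] = +3689.0782 N (tension)
  F[1-3] = -1422.6051 N (compression)
  F[2-3] = +1065.4229 N (tension)
  F[2-4] = +979.3612 N (tension)
  F[3-4] = -1787.8630 N (compression)
  F[3-5] = -741.0973 N (compression)
  F[4-5] = +1974.0484 N (tension)
  F[4-6] = +337.9117 N (tension)
  F[5-6] = -1691.8006 N (compression)
  Rx@0 = +17.2900 N
  Ry@0 = +3199.9692 N
  Ry@6 = +1657.7108 N

1065.423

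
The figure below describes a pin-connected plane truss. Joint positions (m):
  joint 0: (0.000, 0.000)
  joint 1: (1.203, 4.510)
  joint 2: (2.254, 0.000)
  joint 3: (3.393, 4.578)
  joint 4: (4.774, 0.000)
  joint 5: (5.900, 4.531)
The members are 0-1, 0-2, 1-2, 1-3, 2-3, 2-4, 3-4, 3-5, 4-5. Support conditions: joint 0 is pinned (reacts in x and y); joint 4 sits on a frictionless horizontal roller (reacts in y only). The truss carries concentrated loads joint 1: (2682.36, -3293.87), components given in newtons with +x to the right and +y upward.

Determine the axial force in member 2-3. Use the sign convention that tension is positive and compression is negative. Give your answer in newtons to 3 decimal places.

3526.316

N=6 nodes, M=9 members, R=3 reactions → 2N=12, M+R=12
member 0 (0-1): L=4.6677, (cx,cy)=(0.2577,0.9662)
member 1 (0-2): L=2.2540, (cx,cy)=(1.0000,0.0000)
member 2 (1-2): L=4.6308, (cx,cy)=(0.2270,-0.9739)
member 3 (1-3): L=2.1911, (cx,cy)=(0.9995,0.0310)
member 4 (2-3): L=4.7176, (cx,cy)=(0.2414,0.9704)
member 5 (2-4): L=2.5200, (cx,cy)=(1.0000,0.0000)
member 6 (3-4): L=4.7818, (cx,cy)=(0.2888,-0.9574)
member 7 (3-5): L=2.5074, (cx,cy)=(0.9998,-0.0187)
member 8 (4-5): L=4.6688, (cx,cy)=(0.2412,0.9705)
solve A·x = −loads:
  F[0-1] = +72.6326 N (tension)
  F[0-2] = +2663.6405 N (tension)
  F[1-2] = -3513.6844 N (compression)
  F[1-3] = -1867.0862 N (compression)
  F[2-3] = +3526.3162 N (tension)
  F[2-4] = +1014.7994 N (tension)
  F[3-4] = -3513.7789 N (compression)
  F[3-5] = +0.0000 N (tension)
  F[4-5] = -0.0000 N (compression)
  Rx@0 = -2682.3600 N
  Ry@0 = -70.1789 N
  Ry@4 = +3364.0489 N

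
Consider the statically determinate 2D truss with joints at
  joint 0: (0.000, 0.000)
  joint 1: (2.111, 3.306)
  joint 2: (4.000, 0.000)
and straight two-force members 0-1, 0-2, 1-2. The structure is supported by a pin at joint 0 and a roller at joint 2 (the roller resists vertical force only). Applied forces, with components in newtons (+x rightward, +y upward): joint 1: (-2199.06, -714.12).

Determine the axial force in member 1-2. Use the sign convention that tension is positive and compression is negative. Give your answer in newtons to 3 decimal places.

N=3 nodes, M=3 members, R=3 reactions → 2N=6, M+R=6
member 0 (0-1): L=3.9225, (cx,cy)=(0.5382,0.8428)
member 1 (0-2): L=4.0000, (cx,cy)=(1.0000,0.0000)
member 2 (1-2): L=3.8076, (cx,cy)=(0.4961,-0.8683)
solve A·x = −loads:
  F[0-1] = -2556.5811 N (compression)
  F[0-2] = -823.1642 N (compression)
  F[1-2] = +1659.2350 N (tension)
  Rx@0 = +2199.0600 N
  Ry@0 = +2154.7663 N
  Ry@2 = -1440.6463 N

1659.235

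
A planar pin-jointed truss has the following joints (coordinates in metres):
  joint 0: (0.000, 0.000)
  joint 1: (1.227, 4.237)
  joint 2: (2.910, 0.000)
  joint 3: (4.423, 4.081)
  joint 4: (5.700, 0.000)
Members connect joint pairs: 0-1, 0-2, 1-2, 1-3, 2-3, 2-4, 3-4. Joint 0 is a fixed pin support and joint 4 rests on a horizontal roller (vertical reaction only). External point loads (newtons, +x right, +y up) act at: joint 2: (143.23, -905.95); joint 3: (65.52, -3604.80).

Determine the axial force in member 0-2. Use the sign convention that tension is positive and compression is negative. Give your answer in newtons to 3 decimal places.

N=5 nodes, M=7 members, R=3 reactions → 2N=10, M+R=10
member 0 (0-1): L=4.4111, (cx,cy)=(0.2782,0.9605)
member 1 (0-2): L=2.9100, (cx,cy)=(1.0000,0.0000)
member 2 (1-2): L=4.5590, (cx,cy)=(0.3692,-0.9294)
member 3 (1-3): L=3.1998, (cx,cy)=(0.9988,-0.0488)
member 4 (2-3): L=4.3524, (cx,cy)=(0.3476,0.9376)
member 5 (2-4): L=2.7900, (cx,cy)=(1.0000,0.0000)
member 6 (3-4): L=4.2761, (cx,cy)=(0.2986,-0.9544)
solve A·x = −loads:
  F[0-1] = -1253.6051 N (compression)
  F[0-2] = +557.4561 N (tension)
  F[1-2] = +1339.9400 N (tension)
  F[1-3] = -844.3602 N (compression)
  F[2-3] = -361.9163 N (compression)
  F[2-4] = +1034.6859 N (tension)
  F[3-4] = -3464.7234 N (compression)
  Rx@0 = -208.7500 N
  Ry@0 = +1204.1303 N
  Ry@4 = +3306.6197 N

557.456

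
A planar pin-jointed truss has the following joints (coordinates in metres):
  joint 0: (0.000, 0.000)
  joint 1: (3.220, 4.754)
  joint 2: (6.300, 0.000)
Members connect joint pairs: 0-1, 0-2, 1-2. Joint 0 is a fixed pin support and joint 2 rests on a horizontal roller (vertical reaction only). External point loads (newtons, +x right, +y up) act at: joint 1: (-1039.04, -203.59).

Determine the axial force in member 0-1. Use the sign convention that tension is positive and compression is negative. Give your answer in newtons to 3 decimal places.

N=3 nodes, M=3 members, R=3 reactions → 2N=6, M+R=6
member 0 (0-1): L=5.7419, (cx,cy)=(0.5608,0.8280)
member 1 (0-2): L=6.3000, (cx,cy)=(1.0000,0.0000)
member 2 (1-2): L=5.6645, (cx,cy)=(0.5437,-0.8393)
solve A·x = −loads:
  F[0-1] = -1067.2024 N (compression)
  F[0-2] = -440.5591 N (compression)
  F[1-2] = +810.2470 N (tension)
  Rx@0 = +1039.0400 N
  Ry@0 = +883.5958 N
  Ry@2 = -680.0058 N

-1067.202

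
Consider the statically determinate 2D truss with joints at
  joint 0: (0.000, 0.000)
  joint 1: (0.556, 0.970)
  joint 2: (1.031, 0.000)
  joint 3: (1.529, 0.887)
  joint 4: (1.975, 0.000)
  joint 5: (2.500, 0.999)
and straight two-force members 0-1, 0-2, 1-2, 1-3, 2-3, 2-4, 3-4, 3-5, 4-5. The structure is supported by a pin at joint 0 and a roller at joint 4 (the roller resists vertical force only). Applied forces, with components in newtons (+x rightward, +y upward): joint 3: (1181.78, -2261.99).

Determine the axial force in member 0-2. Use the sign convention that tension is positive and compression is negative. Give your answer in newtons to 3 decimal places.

N=6 nodes, M=9 members, R=3 reactions → 2N=12, M+R=12
member 0 (0-1): L=1.1181, (cx,cy)=(0.4973,0.8676)
member 1 (0-2): L=1.0310, (cx,cy)=(1.0000,0.0000)
member 2 (1-2): L=1.0801, (cx,cy)=(0.4398,-0.8981)
member 3 (1-3): L=0.9765, (cx,cy)=(0.9964,-0.0850)
member 4 (2-3): L=1.0172, (cx,cy)=(0.4896,0.8720)
member 5 (2-4): L=0.9440, (cx,cy)=(1.0000,0.0000)
member 6 (3-4): L=0.9928, (cx,cy)=(0.4492,-0.8934)
member 7 (3-5): L=0.9774, (cx,cy)=(0.9934,0.1146)
member 8 (4-5): L=1.1286, (cx,cy)=(0.4652,0.8852)
solve A·x = −loads:
  F[0-1] = +22.9892 N (tension)
  F[0-2] = +1170.3476 N (tension)
  F[1-2] = -24.3093 N (compression)
  F[1-3] = +22.2037 N (tension)
  F[2-3] = +25.0378 N (tension)
  F[2-4] = +1147.3991 N (tension)
  F[3-4] = -2554.1636 N (compression)
  F[3-5] = +0.0000 N (tension)
  F[4-5] = -0.0000 N (compression)
  Rx@0 = -1181.7800 N
  Ry@0 = -19.9450 N
  Ry@4 = +2281.9350 N

1170.348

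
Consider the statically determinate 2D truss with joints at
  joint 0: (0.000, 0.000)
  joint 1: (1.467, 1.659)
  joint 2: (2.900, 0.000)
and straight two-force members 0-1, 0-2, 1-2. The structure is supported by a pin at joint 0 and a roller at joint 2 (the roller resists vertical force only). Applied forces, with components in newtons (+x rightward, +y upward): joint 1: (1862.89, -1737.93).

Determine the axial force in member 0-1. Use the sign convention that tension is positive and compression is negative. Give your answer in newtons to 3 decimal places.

276.221

N=3 nodes, M=3 members, R=3 reactions → 2N=6, M+R=6
member 0 (0-1): L=2.2146, (cx,cy)=(0.6624,0.7491)
member 1 (0-2): L=2.9000, (cx,cy)=(1.0000,0.0000)
member 2 (1-2): L=2.1922, (cx,cy)=(0.6537,-0.7568)
solve A·x = −loads:
  F[0-1] = +276.2212 N (tension)
  F[0-2] = +1679.9134 N (tension)
  F[1-2] = -2569.9354 N (compression)
  Rx@0 = -1862.8900 N
  Ry@0 = -206.9244 N
  Ry@2 = +1944.8544 N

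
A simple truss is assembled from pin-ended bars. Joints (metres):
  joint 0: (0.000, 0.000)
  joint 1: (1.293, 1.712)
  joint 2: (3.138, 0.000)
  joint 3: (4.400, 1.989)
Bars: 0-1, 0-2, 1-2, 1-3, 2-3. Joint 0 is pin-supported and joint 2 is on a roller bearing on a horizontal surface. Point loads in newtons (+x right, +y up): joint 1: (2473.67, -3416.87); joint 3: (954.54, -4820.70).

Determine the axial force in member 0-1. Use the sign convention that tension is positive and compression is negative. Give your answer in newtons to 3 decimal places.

N=4 nodes, M=5 members, R=3 reactions → 2N=8, M+R=8
member 0 (0-1): L=2.1454, (cx,cy)=(0.6027,0.7980)
member 1 (0-2): L=3.1380, (cx,cy)=(1.0000,0.0000)
member 2 (1-2): L=2.5169, (cx,cy)=(0.7330,-0.6802)
member 3 (1-3): L=3.1193, (cx,cy)=(0.9960,0.0888)
member 4 (2-3): L=2.3556, (cx,cy)=(0.5357,0.8444)
solve A·x = −loads:
  F[0-1] = +2361.3988 N (tension)
  F[0-2] = +2005.0388 N (tension)
  F[1-2] = -7236.1593 N (compression)
  F[1-3] = +4270.7242 N (tension)
  F[2-3] = -6158.3194 N (compression)
  Rx@0 = -3428.2100 N
  Ry@0 = -1884.3535 N
  Ry@2 = +10121.9235 N

2361.399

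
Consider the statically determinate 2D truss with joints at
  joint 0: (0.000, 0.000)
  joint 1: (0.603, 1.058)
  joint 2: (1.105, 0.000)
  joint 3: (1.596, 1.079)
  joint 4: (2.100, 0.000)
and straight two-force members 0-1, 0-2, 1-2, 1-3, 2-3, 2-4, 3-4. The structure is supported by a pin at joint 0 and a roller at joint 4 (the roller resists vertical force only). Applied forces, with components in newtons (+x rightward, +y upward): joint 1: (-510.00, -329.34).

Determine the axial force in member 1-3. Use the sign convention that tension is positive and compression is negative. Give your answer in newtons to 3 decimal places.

N=5 nodes, M=7 members, R=3 reactions → 2N=10, M+R=10
member 0 (0-1): L=1.2178, (cx,cy)=(0.4952,0.8688)
member 1 (0-2): L=1.1050, (cx,cy)=(1.0000,0.0000)
member 2 (1-2): L=1.1711, (cx,cy)=(0.4287,-0.9035)
member 3 (1-3): L=0.9932, (cx,cy)=(0.9998,0.0211)
member 4 (2-3): L=1.1855, (cx,cy)=(0.4142,0.9102)
member 5 (2-4): L=0.9950, (cx,cy)=(1.0000,0.0000)
member 6 (3-4): L=1.1909, (cx,cy)=(0.4232,-0.9060)
solve A·x = −loads:
  F[0-1] = -565.9716 N (compression)
  F[0-2] = -229.7502 N (compression)
  F[1-2] = +183.2651 N (tension)
  F[1-3] = +151.2231 N (tension)
  F[2-3] = -181.9093 N (compression)
  F[2-4] = -75.8453 N (compression)
  F[3-4] = +179.2156 N (tension)
  Rx@0 = +510.0000 N
  Ry@0 = +491.7152 N
  Ry@4 = -162.3752 N

151.223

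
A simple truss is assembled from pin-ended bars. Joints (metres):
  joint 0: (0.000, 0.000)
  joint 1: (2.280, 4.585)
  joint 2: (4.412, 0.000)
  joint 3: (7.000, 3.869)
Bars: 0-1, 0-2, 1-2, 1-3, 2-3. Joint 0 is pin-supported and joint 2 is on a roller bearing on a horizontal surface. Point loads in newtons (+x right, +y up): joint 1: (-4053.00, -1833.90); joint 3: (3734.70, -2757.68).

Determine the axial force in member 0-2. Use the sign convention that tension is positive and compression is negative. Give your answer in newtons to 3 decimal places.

-216.135

N=4 nodes, M=5 members, R=3 reactions → 2N=8, M+R=8
member 0 (0-1): L=5.1206, (cx,cy)=(0.4453,0.8954)
member 1 (0-2): L=4.4120, (cx,cy)=(1.0000,0.0000)
member 2 (1-2): L=5.0564, (cx,cy)=(0.4216,-0.9068)
member 3 (1-3): L=4.7740, (cx,cy)=(0.9887,-0.1500)
member 4 (2-3): L=4.6548, (cx,cy)=(0.5560,0.8312)
solve A·x = −loads:
  F[0-1] = -229.4512 N (compression)
  F[0-2] = -216.1346 N (compression)
  F[1-2] = -2643.2884 N (compression)
  F[1-3] = +5123.2996 N (tension)
  F[2-3] = -2393.3061 N (compression)
  Rx@0 = +318.3000 N
  Ry@0 = +205.4510 N
  Ry@2 = +4386.1290 N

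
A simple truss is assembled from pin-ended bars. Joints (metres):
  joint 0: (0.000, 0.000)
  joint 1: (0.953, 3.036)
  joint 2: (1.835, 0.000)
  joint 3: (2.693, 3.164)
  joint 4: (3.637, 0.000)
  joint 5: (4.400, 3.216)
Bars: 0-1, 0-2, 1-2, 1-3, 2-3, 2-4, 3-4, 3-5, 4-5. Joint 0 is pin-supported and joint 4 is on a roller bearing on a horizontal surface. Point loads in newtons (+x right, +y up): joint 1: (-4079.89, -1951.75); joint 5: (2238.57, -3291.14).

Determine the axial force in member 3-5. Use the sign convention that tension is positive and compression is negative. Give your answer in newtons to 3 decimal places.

N=6 nodes, M=9 members, R=3 reactions → 2N=12, M+R=12
member 0 (0-1): L=3.1821, (cx,cy)=(0.2995,0.9541)
member 1 (0-2): L=1.8350, (cx,cy)=(1.0000,0.0000)
member 2 (1-2): L=3.1615, (cx,cy)=(0.2790,-0.9603)
member 3 (1-3): L=1.7447, (cx,cy)=(0.9973,0.0734)
member 4 (2-3): L=3.2783, (cx,cy)=(0.2617,0.9651)
member 5 (2-4): L=1.8020, (cx,cy)=(1.0000,0.0000)
member 6 (3-4): L=3.3018, (cx,cy)=(0.2859,-0.9583)
member 7 (3-5): L=1.7078, (cx,cy)=(0.9995,0.0304)
member 8 (4-5): L=3.3053, (cx,cy)=(0.2308,0.9730)
solve A·x = −loads:
  F[0-1] = -2280.8444 N (compression)
  F[0-2] = -1158.2264 N (compression)
  F[1-2] = +483.5553 N (tension)
  F[1-3] = +3270.7084 N (tension)
  F[2-3] = -481.1274 N (compression)
  F[2-4] = -897.4021 N (compression)
  F[3-4] = +330.8607 N (tension)
  F[3-5] = +3042.7890 N (tension)
  F[4-5] = -3477.7188 N (compression)
  Rx@0 = +1841.3200 N
  Ry@0 = +2176.1513 N
  Ry@4 = +3066.7387 N

3042.789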